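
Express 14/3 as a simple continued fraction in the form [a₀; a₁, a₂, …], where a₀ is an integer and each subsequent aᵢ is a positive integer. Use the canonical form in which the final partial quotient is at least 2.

[4; 1, 2]

14 = 4·3 + 2, so a_0 = 4
3 = 1·2 + 1, so a_1 = 1
2 = 2·1 + 0, so a_2 = 2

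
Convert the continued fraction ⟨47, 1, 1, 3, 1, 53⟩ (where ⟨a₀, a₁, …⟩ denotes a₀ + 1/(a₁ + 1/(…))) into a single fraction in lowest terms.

23017/484

Use the convergent recurrence hₖ = aₖ·hₖ₋₁ + hₖ₋₂ (and likewise for the denominators kₖ):
a_0 = 47: 47/1
a_1 = 1: 48/1
a_2 = 1: 95/2
a_3 = 3: 333/7
a_4 = 1: 428/9
a_5 = 53: 23017/484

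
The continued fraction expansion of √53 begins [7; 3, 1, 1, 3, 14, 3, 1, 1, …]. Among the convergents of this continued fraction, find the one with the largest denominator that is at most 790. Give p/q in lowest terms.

List convergents until the denominator exceeds the bound:
a_0 = 7: 7/1  (≤ bound)
a_1 = 3: 22/3  (≤ bound)
a_2 = 1: 29/4  (≤ bound)
a_3 = 1: 51/7  (≤ bound)
a_4 = 3: 182/25  (≤ bound)
a_5 = 14: 2599/357  (≤ bound)
a_6 = 3: 7979/1096  (> 790, stop)

2599/357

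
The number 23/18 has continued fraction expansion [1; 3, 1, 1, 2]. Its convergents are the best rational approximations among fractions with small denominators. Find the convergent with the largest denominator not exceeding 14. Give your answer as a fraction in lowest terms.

a_0 = 1: 1/1  (≤ bound)
a_1 = 3: 4/3  (≤ bound)
a_2 = 1: 5/4  (≤ bound)
a_3 = 1: 9/7  (≤ bound)
a_4 = 2: 23/18  (> 14, stop)

9/7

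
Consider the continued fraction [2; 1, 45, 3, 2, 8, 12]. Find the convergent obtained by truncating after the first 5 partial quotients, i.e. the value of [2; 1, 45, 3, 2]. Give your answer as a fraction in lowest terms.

Use the convergent recurrence hₖ = aₖ·hₖ₋₁ + hₖ₋₂ (and likewise for the denominators kₖ):
a_0 = 2: 2/1
a_1 = 1: 3/1
a_2 = 45: 137/46
a_3 = 3: 414/139
a_4 = 2: 965/324

965/324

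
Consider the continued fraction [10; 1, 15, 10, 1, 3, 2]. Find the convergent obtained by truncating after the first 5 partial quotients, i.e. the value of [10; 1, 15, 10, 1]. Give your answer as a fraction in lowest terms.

a_0 = 10: 10/1
a_1 = 1: 11/1
a_2 = 15: 175/16
a_3 = 10: 1761/161
a_4 = 1: 1936/177

1936/177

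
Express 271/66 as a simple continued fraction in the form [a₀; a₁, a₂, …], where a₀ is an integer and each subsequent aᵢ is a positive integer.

271 ÷ 66 → quotient 4, remainder 7
66 ÷ 7 → quotient 9, remainder 3
7 ÷ 3 → quotient 2, remainder 1
3 ÷ 1 → quotient 3, remainder 0

[4; 9, 2, 3]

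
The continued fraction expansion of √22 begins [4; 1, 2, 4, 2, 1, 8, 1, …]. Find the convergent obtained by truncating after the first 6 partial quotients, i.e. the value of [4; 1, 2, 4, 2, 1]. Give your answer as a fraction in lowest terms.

Start with 1.
2 + 1/(1/1) = 2 + 1/1 = 3/1
4 + 1/(3/1) = 4 + 1/3 = 13/3
2 + 1/(13/3) = 2 + 3/13 = 29/13
1 + 1/(29/13) = 1 + 13/29 = 42/29
4 + 1/(42/29) = 4 + 29/42 = 197/42

197/42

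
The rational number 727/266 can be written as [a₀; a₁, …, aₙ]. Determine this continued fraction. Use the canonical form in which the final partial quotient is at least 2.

[2; 1, 2, 1, 2, 1, 17]

Run the Euclidean algorithm, recording each quotient:
⌊727/266⌋ = 2, remainder 195
⌊266/195⌋ = 1, remainder 71
⌊195/71⌋ = 2, remainder 53
⌊71/53⌋ = 1, remainder 18
⌊53/18⌋ = 2, remainder 17
⌊18/17⌋ = 1, remainder 1
⌊17/1⌋ = 17, remainder 0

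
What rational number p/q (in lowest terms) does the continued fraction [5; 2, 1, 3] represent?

59/11

Build up convergents one term at a time:
a_0 = 5: 5/1
a_1 = 2: 11/2
a_2 = 1: 16/3
a_3 = 3: 59/11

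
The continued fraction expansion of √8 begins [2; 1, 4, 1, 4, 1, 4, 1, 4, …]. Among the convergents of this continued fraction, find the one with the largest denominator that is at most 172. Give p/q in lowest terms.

List convergents until the denominator exceeds the bound:
a_0 = 2: 2/1  (≤ bound)
a_1 = 1: 3/1  (≤ bound)
a_2 = 4: 14/5  (≤ bound)
a_3 = 1: 17/6  (≤ bound)
a_4 = 4: 82/29  (≤ bound)
a_5 = 1: 99/35  (≤ bound)
a_6 = 4: 478/169  (≤ bound)
a_7 = 1: 577/204  (> 172, stop)

478/169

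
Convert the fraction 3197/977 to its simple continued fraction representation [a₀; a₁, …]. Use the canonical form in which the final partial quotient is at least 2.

[3; 3, 1, 2, 17, 2, 2]

3197 ÷ 977 → quotient 3, remainder 266
977 ÷ 266 → quotient 3, remainder 179
266 ÷ 179 → quotient 1, remainder 87
179 ÷ 87 → quotient 2, remainder 5
87 ÷ 5 → quotient 17, remainder 2
5 ÷ 2 → quotient 2, remainder 1
2 ÷ 1 → quotient 2, remainder 0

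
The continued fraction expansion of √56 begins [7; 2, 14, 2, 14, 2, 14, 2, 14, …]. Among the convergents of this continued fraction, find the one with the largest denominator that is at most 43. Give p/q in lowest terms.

List convergents until the denominator exceeds the bound:
a_0 = 7: 7/1  (≤ bound)
a_1 = 2: 15/2  (≤ bound)
a_2 = 14: 217/29  (≤ bound)
a_3 = 2: 449/60  (> 43, stop)

217/29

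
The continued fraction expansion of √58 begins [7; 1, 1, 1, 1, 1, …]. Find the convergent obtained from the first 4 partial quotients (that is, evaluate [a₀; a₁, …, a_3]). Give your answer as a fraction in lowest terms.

23/3

Collapse the nested fraction from the inside out:
Start with 1.
1 + 1/(1/1) = 1 + 1/1 = 2/1
1 + 1/(2/1) = 1 + 1/2 = 3/2
7 + 1/(3/2) = 7 + 2/3 = 23/3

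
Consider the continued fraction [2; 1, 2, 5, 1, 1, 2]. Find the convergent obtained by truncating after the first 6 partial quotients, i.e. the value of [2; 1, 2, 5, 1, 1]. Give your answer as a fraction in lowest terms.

Compute successive convergents:
a_0 = 2: 2/1
a_1 = 1: 3/1
a_2 = 2: 8/3
a_3 = 5: 43/16
a_4 = 1: 51/19
a_5 = 1: 94/35

94/35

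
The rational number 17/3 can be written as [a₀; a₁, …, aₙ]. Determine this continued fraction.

[5; 1, 2]

Apply division with remainder until the remainder is 0:
17 ÷ 3 → quotient 5, remainder 2
3 ÷ 2 → quotient 1, remainder 1
2 ÷ 1 → quotient 2, remainder 0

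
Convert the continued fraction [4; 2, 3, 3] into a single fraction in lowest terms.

Start with 3.
3 + 1/(3/1) = 3 + 1/3 = 10/3
2 + 1/(10/3) = 2 + 3/10 = 23/10
4 + 1/(23/10) = 4 + 10/23 = 102/23

102/23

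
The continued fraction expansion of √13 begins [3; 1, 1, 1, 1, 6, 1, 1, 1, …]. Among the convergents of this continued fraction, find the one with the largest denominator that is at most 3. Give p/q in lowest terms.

11/3

a_0 = 3: 3/1  (≤ bound)
a_1 = 1: 4/1  (≤ bound)
a_2 = 1: 7/2  (≤ bound)
a_3 = 1: 11/3  (≤ bound)
a_4 = 1: 18/5  (> 3, stop)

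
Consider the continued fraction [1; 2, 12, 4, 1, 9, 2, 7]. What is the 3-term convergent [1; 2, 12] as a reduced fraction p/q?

Start with 12.
2 + 1/(12/1) = 2 + 1/12 = 25/12
1 + 1/(25/12) = 1 + 12/25 = 37/25

37/25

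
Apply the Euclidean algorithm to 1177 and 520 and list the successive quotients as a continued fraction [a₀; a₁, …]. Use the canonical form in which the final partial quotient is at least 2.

Repeatedly divide and take the remainder:
⌊1177/520⌋ = 2, remainder 137
⌊520/137⌋ = 3, remainder 109
⌊137/109⌋ = 1, remainder 28
⌊109/28⌋ = 3, remainder 25
⌊28/25⌋ = 1, remainder 3
⌊25/3⌋ = 8, remainder 1
⌊3/1⌋ = 3, remainder 0

[2; 3, 1, 3, 1, 8, 3]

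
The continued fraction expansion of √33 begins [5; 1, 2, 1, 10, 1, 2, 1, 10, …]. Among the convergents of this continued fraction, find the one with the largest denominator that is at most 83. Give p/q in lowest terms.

a_0 = 5: 5/1  (≤ bound)
a_1 = 1: 6/1  (≤ bound)
a_2 = 2: 17/3  (≤ bound)
a_3 = 1: 23/4  (≤ bound)
a_4 = 10: 247/43  (≤ bound)
a_5 = 1: 270/47  (≤ bound)
a_6 = 2: 787/137  (> 83, stop)

270/47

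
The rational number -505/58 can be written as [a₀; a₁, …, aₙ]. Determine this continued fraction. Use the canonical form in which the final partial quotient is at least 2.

[-9; 3, 2, 2, 3]

⌊-505/58⌋ = -9, remainder 17
⌊58/17⌋ = 3, remainder 7
⌊17/7⌋ = 2, remainder 3
⌊7/3⌋ = 2, remainder 1
⌊3/1⌋ = 3, remainder 0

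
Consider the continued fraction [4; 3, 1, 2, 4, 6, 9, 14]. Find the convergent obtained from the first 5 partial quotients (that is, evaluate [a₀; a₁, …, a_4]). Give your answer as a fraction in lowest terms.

a_0 = 4: 4/1
a_1 = 3: 13/3
a_2 = 1: 17/4
a_3 = 2: 47/11
a_4 = 4: 205/48

205/48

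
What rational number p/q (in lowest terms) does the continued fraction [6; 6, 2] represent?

80/13

a_0 = 6: 6/1
a_1 = 6: 37/6
a_2 = 2: 80/13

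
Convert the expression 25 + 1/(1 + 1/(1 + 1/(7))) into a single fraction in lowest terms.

383/15

Collapse the nested fraction from the inside out:
Start with 7.
1 + 1/(7/1) = 1 + 1/7 = 8/7
1 + 1/(8/7) = 1 + 7/8 = 15/8
25 + 1/(15/8) = 25 + 8/15 = 383/15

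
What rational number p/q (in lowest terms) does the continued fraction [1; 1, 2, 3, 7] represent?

124/73

a_0 = 1: 1/1
a_1 = 1: 2/1
a_2 = 2: 5/3
a_3 = 3: 17/10
a_4 = 7: 124/73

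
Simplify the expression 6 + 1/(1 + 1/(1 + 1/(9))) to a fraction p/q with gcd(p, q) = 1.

124/19

Work from the innermost term outward:
Start with 9.
1 + 1/(9/1) = 1 + 1/9 = 10/9
1 + 1/(10/9) = 1 + 9/10 = 19/10
6 + 1/(19/10) = 6 + 10/19 = 124/19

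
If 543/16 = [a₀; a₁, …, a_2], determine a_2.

15

543 = 33·16 + 15, so a_0 = 33
16 = 1·15 + 1, so a_1 = 1
15 = 15·1 + 0, so a_2 = 15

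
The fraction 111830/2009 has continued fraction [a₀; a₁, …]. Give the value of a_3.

1

⌊111830/2009⌋ = 55, remainder 1335
⌊2009/1335⌋ = 1, remainder 674
⌊1335/674⌋ = 1, remainder 661
⌊674/661⌋ = 1, remainder 13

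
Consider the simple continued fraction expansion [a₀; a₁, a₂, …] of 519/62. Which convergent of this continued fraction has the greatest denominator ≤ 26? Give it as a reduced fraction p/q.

67/8

a_0 = 8: 8/1  (≤ bound)
a_1 = 2: 17/2  (≤ bound)
a_2 = 1: 25/3  (≤ bound)
a_3 = 2: 67/8  (≤ bound)
a_4 = 3: 226/27  (> 26, stop)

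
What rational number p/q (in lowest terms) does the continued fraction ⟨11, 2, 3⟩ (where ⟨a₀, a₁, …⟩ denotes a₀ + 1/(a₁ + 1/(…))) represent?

a_0 = 11: 11/1
a_1 = 2: 23/2
a_2 = 3: 80/7

80/7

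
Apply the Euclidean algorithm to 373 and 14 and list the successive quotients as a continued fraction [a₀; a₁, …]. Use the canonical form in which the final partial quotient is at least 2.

[26; 1, 1, 1, 4]

373 ÷ 14 → quotient 26, remainder 9
14 ÷ 9 → quotient 1, remainder 5
9 ÷ 5 → quotient 1, remainder 4
5 ÷ 4 → quotient 1, remainder 1
4 ÷ 1 → quotient 4, remainder 0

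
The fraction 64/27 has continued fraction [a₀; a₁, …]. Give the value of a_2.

Repeatedly divide and take the remainder:
64 ÷ 27 → quotient 2, remainder 10
27 ÷ 10 → quotient 2, remainder 7
10 ÷ 7 → quotient 1, remainder 3

1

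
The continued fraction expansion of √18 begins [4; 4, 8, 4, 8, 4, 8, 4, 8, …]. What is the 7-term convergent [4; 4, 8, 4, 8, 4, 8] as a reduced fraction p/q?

Collapse the nested fraction from the inside out:
Start with 8.
4 + 1/(8/1) = 4 + 1/8 = 33/8
8 + 1/(33/8) = 8 + 8/33 = 272/33
4 + 1/(272/33) = 4 + 33/272 = 1121/272
8 + 1/(1121/272) = 8 + 272/1121 = 9240/1121
4 + 1/(9240/1121) = 4 + 1121/9240 = 38081/9240
4 + 1/(38081/9240) = 4 + 9240/38081 = 161564/38081

161564/38081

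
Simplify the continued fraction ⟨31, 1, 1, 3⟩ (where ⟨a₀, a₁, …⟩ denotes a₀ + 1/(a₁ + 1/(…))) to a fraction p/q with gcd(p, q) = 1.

Work from the innermost term outward:
Start with 3.
1 + 1/(3/1) = 1 + 1/3 = 4/3
1 + 1/(4/3) = 1 + 3/4 = 7/4
31 + 1/(7/4) = 31 + 4/7 = 221/7

221/7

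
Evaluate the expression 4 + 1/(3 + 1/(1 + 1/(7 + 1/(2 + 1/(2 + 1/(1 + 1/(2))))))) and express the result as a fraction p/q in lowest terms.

Use the convergent recurrence hₖ = aₖ·hₖ₋₁ + hₖ₋₂ (and likewise for the denominators kₖ):
a_0 = 4: 4/1
a_1 = 3: 13/3
a_2 = 1: 17/4
a_3 = 7: 132/31
a_4 = 2: 281/66
a_5 = 2: 694/163
a_6 = 1: 975/229
a_7 = 2: 2644/621

2644/621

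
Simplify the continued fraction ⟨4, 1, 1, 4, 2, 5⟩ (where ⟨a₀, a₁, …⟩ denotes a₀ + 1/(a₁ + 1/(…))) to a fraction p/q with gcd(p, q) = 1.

496/109

a_0 = 4: 4/1
a_1 = 1: 5/1
a_2 = 1: 9/2
a_3 = 4: 41/9
a_4 = 2: 91/20
a_5 = 5: 496/109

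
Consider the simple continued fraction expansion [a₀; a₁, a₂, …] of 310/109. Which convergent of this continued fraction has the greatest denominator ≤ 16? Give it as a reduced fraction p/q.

37/13

a_0 = 2: 2/1  (≤ bound)
a_1 = 1: 3/1  (≤ bound)
a_2 = 5: 17/6  (≤ bound)
a_3 = 2: 37/13  (≤ bound)
a_4 = 2: 91/32  (> 16, stop)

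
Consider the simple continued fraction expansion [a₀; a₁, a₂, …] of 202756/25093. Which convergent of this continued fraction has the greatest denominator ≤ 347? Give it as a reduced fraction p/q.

a_0 = 8: 8/1  (≤ bound)
a_1 = 12: 97/12  (≤ bound)
a_2 = 2: 202/25  (≤ bound)
a_3 = 8: 1713/212  (≤ bound)
a_4 = 3: 5341/661  (> 347, stop)

1713/212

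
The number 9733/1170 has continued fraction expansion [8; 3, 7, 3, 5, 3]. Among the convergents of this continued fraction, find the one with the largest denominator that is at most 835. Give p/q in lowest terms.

a_0 = 8: 8/1  (≤ bound)
a_1 = 3: 25/3  (≤ bound)
a_2 = 7: 183/22  (≤ bound)
a_3 = 3: 574/69  (≤ bound)
a_4 = 5: 3053/367  (≤ bound)
a_5 = 3: 9733/1170  (> 835, stop)

3053/367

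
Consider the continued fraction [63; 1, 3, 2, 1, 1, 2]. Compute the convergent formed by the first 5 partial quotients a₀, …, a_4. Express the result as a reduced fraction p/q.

Compute successive convergents:
a_0 = 63: 63/1
a_1 = 1: 64/1
a_2 = 3: 255/4
a_3 = 2: 574/9
a_4 = 1: 829/13

829/13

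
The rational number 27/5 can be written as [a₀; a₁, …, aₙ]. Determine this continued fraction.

[5; 2, 2]

Apply division with remainder until the remainder is 0:
27 = 5·5 + 2, so a_0 = 5
5 = 2·2 + 1, so a_1 = 2
2 = 2·1 + 0, so a_2 = 2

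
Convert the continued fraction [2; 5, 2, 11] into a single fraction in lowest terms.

275/126

a_0 = 2: 2/1
a_1 = 5: 11/5
a_2 = 2: 24/11
a_3 = 11: 275/126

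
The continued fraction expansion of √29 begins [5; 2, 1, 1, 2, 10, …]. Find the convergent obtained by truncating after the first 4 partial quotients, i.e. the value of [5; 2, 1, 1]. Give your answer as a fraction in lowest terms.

a_0 = 5: 5/1
a_1 = 2: 11/2
a_2 = 1: 16/3
a_3 = 1: 27/5

27/5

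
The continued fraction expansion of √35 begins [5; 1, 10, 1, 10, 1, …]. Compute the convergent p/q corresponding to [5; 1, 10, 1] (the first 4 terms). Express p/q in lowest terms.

Start with 1.
10 + 1/(1/1) = 10 + 1/1 = 11/1
1 + 1/(11/1) = 1 + 1/11 = 12/11
5 + 1/(12/11) = 5 + 11/12 = 71/12

71/12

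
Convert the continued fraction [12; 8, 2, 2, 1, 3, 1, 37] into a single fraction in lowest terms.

127307/10505

Use the convergent recurrence hₖ = aₖ·hₖ₋₁ + hₖ₋₂ (and likewise for the denominators kₖ):
a_0 = 12: 12/1
a_1 = 8: 97/8
a_2 = 2: 206/17
a_3 = 2: 509/42
a_4 = 1: 715/59
a_5 = 3: 2654/219
a_6 = 1: 3369/278
a_7 = 37: 127307/10505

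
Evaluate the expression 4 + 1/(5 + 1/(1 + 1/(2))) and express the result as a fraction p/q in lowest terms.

71/17

Start with 2.
1 + 1/(2/1) = 1 + 1/2 = 3/2
5 + 1/(3/2) = 5 + 2/3 = 17/3
4 + 1/(17/3) = 4 + 3/17 = 71/17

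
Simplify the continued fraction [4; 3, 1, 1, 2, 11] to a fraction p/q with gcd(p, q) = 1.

Collapse the nested fraction from the inside out:
Start with 11.
2 + 1/(11/1) = 2 + 1/11 = 23/11
1 + 1/(23/11) = 1 + 11/23 = 34/23
1 + 1/(34/23) = 1 + 23/34 = 57/34
3 + 1/(57/34) = 3 + 34/57 = 205/57
4 + 1/(205/57) = 4 + 57/205 = 877/205

877/205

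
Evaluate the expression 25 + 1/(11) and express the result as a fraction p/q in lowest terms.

Start with 11.
25 + 1/(11/1) = 25 + 1/11 = 276/11

276/11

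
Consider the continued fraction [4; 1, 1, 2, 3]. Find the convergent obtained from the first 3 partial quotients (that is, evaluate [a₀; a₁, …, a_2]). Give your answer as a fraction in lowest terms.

9/2

a_0 = 4: 4/1
a_1 = 1: 5/1
a_2 = 1: 9/2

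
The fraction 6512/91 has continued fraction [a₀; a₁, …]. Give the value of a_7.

3

6512 = 71·91 + 51, so a_0 = 71
91 = 1·51 + 40, so a_1 = 1
51 = 1·40 + 11, so a_2 = 1
40 = 3·11 + 7, so a_3 = 3
11 = 1·7 + 4, so a_4 = 1
7 = 1·4 + 3, so a_5 = 1
4 = 1·3 + 1, so a_6 = 1
3 = 3·1 + 0, so a_7 = 3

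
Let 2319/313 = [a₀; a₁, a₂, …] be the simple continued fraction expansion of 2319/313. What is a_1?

2319 = 7·313 + 128, so a_0 = 7
313 = 2·128 + 57, so a_1 = 2

2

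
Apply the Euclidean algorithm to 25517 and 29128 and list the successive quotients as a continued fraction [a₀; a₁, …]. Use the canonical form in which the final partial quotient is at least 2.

Run the Euclidean algorithm, recording each quotient:
⌊25517/29128⌋ = 0, remainder 25517
⌊29128/25517⌋ = 1, remainder 3611
⌊25517/3611⌋ = 7, remainder 240
⌊3611/240⌋ = 15, remainder 11
⌊240/11⌋ = 21, remainder 9
⌊11/9⌋ = 1, remainder 2
⌊9/2⌋ = 4, remainder 1
⌊2/1⌋ = 2, remainder 0

[0; 1, 7, 15, 21, 1, 4, 2]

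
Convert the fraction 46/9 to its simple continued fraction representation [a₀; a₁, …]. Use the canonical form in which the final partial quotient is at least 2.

[5; 9]

⌊46/9⌋ = 5, remainder 1
⌊9/1⌋ = 9, remainder 0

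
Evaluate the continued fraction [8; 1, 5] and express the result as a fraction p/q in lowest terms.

Start with 5.
1 + 1/(5/1) = 1 + 1/5 = 6/5
8 + 1/(6/5) = 8 + 5/6 = 53/6

53/6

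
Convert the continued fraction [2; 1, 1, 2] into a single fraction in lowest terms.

Start with 2.
1 + 1/(2/1) = 1 + 1/2 = 3/2
1 + 1/(3/2) = 1 + 2/3 = 5/3
2 + 1/(5/3) = 2 + 3/5 = 13/5

13/5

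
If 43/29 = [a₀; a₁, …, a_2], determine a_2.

Apply division with remainder until the remainder is 0:
43 ÷ 29 → quotient 1, remainder 14
29 ÷ 14 → quotient 2, remainder 1
14 ÷ 1 → quotient 14, remainder 0

14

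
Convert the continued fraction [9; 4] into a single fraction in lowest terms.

a_0 = 9: 9/1
a_1 = 4: 37/4

37/4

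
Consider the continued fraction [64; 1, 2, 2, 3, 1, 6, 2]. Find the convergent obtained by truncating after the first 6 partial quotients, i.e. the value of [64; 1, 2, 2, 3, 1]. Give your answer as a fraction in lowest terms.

2006/31

Use the convergent recurrence hₖ = aₖ·hₖ₋₁ + hₖ₋₂ (and likewise for the denominators kₖ):
a_0 = 64: 64/1
a_1 = 1: 65/1
a_2 = 2: 194/3
a_3 = 2: 453/7
a_4 = 3: 1553/24
a_5 = 1: 2006/31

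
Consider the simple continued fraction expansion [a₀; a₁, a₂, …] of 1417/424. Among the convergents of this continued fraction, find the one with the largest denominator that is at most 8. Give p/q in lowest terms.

a_0 = 3: 3/1  (≤ bound)
a_1 = 2: 7/2  (≤ bound)
a_2 = 1: 10/3  (≤ bound)
a_3 = 12: 127/38  (> 8, stop)

10/3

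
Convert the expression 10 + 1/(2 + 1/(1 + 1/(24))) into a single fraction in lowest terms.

a_0 = 10: 10/1
a_1 = 2: 21/2
a_2 = 1: 31/3
a_3 = 24: 765/74

765/74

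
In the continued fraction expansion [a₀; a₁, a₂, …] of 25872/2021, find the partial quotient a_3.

⌊25872/2021⌋ = 12, remainder 1620
⌊2021/1620⌋ = 1, remainder 401
⌊1620/401⌋ = 4, remainder 16
⌊401/16⌋ = 25, remainder 1

25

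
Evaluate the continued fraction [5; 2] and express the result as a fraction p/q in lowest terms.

Use the convergent recurrence hₖ = aₖ·hₖ₋₁ + hₖ₋₂ (and likewise for the denominators kₖ):
a_0 = 5: 5/1
a_1 = 2: 11/2

11/2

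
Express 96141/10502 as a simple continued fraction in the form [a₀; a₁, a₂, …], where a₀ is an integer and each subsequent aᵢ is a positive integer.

Repeatedly divide and take the remainder:
96141 ÷ 10502 → quotient 9, remainder 1623
10502 ÷ 1623 → quotient 6, remainder 764
1623 ÷ 764 → quotient 2, remainder 95
764 ÷ 95 → quotient 8, remainder 4
95 ÷ 4 → quotient 23, remainder 3
4 ÷ 3 → quotient 1, remainder 1
3 ÷ 1 → quotient 3, remainder 0

[9; 6, 2, 8, 23, 1, 3]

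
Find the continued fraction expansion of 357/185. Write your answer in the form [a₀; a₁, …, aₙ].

[1; 1, 13, 4, 3]

⌊357/185⌋ = 1, remainder 172
⌊185/172⌋ = 1, remainder 13
⌊172/13⌋ = 13, remainder 3
⌊13/3⌋ = 4, remainder 1
⌊3/1⌋ = 3, remainder 0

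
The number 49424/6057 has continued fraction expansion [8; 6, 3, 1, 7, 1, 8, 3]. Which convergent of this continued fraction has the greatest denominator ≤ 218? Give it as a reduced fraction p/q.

1583/194

a_0 = 8: 8/1  (≤ bound)
a_1 = 6: 49/6  (≤ bound)
a_2 = 3: 155/19  (≤ bound)
a_3 = 1: 204/25  (≤ bound)
a_4 = 7: 1583/194  (≤ bound)
a_5 = 1: 1787/219  (> 218, stop)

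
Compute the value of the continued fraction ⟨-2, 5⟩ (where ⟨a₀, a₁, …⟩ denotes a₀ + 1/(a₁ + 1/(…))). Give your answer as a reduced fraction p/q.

Build up convergents one term at a time:
a_0 = -2: -2/1
a_1 = 5: -9/5

-9/5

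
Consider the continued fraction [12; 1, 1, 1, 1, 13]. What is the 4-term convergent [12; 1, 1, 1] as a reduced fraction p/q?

Start with 1.
1 + 1/(1/1) = 1 + 1/1 = 2/1
1 + 1/(2/1) = 1 + 1/2 = 3/2
12 + 1/(3/2) = 12 + 2/3 = 38/3

38/3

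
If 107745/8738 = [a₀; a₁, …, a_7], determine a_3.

107745 ÷ 8738 → quotient 12, remainder 2889
8738 ÷ 2889 → quotient 3, remainder 71
2889 ÷ 71 → quotient 40, remainder 49
71 ÷ 49 → quotient 1, remainder 22

1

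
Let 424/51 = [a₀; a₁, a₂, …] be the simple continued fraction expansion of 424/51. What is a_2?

Apply division with remainder until the remainder is 0:
⌊424/51⌋ = 8, remainder 16
⌊51/16⌋ = 3, remainder 3
⌊16/3⌋ = 5, remainder 1

5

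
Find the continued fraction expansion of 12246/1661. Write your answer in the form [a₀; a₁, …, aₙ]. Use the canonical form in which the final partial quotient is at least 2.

[7; 2, 1, 2, 6, 3, 10]

Repeatedly divide and take the remainder:
⌊12246/1661⌋ = 7, remainder 619
⌊1661/619⌋ = 2, remainder 423
⌊619/423⌋ = 1, remainder 196
⌊423/196⌋ = 2, remainder 31
⌊196/31⌋ = 6, remainder 10
⌊31/10⌋ = 3, remainder 1
⌊10/1⌋ = 10, remainder 0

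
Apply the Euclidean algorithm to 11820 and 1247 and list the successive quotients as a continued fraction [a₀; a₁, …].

[9; 2, 11, 3, 1, 3, 1, 2]

Repeatedly divide and take the remainder:
11820 ÷ 1247 → quotient 9, remainder 597
1247 ÷ 597 → quotient 2, remainder 53
597 ÷ 53 → quotient 11, remainder 14
53 ÷ 14 → quotient 3, remainder 11
14 ÷ 11 → quotient 1, remainder 3
11 ÷ 3 → quotient 3, remainder 2
3 ÷ 2 → quotient 1, remainder 1
2 ÷ 1 → quotient 2, remainder 0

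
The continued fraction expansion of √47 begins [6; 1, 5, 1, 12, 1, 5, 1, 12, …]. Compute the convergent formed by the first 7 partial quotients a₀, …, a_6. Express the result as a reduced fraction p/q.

a_0 = 6: 6/1
a_1 = 1: 7/1
a_2 = 5: 41/6
a_3 = 1: 48/7
a_4 = 12: 617/90
a_5 = 1: 665/97
a_6 = 5: 3942/575

3942/575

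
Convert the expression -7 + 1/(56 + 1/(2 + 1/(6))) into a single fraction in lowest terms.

-5125/734

Starting at the tail and folding back:
Start with 6.
2 + 1/(6/1) = 2 + 1/6 = 13/6
56 + 1/(13/6) = 56 + 6/13 = 734/13
-7 + 1/(734/13) = -7 + 13/734 = -5125/734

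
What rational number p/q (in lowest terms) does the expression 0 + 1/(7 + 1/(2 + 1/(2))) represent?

a_0 = 0: 0/1
a_1 = 7: 1/7
a_2 = 2: 2/15
a_3 = 2: 5/37

5/37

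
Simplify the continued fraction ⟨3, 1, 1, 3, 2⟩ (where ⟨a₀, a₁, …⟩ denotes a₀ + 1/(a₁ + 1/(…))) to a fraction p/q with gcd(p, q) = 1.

a_0 = 3: 3/1
a_1 = 1: 4/1
a_2 = 1: 7/2
a_3 = 3: 25/7
a_4 = 2: 57/16

57/16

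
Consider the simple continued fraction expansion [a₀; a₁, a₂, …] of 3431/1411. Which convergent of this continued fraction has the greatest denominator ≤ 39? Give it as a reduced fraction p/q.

a_0 = 2: 2/1  (≤ bound)
a_1 = 2: 5/2  (≤ bound)
a_2 = 3: 17/7  (≤ bound)
a_3 = 6: 107/44  (> 39, stop)

17/7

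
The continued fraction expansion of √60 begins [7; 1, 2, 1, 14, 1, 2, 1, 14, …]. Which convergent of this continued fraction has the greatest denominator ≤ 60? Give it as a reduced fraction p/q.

457/59

a_0 = 7: 7/1  (≤ bound)
a_1 = 1: 8/1  (≤ bound)
a_2 = 2: 23/3  (≤ bound)
a_3 = 1: 31/4  (≤ bound)
a_4 = 14: 457/59  (≤ bound)
a_5 = 1: 488/63  (> 60, stop)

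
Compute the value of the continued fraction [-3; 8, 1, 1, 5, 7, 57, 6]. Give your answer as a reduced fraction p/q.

-669104/232089

a_0 = -3: -3/1
a_1 = 8: -23/8
a_2 = 1: -26/9
a_3 = 1: -49/17
a_4 = 5: -271/94
a_5 = 7: -1946/675
a_6 = 57: -111193/38569
a_7 = 6: -669104/232089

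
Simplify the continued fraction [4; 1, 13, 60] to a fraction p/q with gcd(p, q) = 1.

Start with 60.
13 + 1/(60/1) = 13 + 1/60 = 781/60
1 + 1/(781/60) = 1 + 60/781 = 841/781
4 + 1/(841/781) = 4 + 781/841 = 4145/841

4145/841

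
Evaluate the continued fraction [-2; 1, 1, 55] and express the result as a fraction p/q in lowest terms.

-166/111

Start with 55.
1 + 1/(55/1) = 1 + 1/55 = 56/55
1 + 1/(56/55) = 1 + 55/56 = 111/56
-2 + 1/(111/56) = -2 + 56/111 = -166/111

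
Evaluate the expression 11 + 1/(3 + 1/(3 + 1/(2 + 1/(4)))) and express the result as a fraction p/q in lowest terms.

Build up convergents one term at a time:
a_0 = 11: 11/1
a_1 = 3: 34/3
a_2 = 3: 113/10
a_3 = 2: 260/23
a_4 = 4: 1153/102

1153/102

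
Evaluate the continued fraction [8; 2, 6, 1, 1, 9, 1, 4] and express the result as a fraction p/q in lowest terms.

12248/1447

Work from the innermost term outward:
Start with 4.
1 + 1/(4/1) = 1 + 1/4 = 5/4
9 + 1/(5/4) = 9 + 4/5 = 49/5
1 + 1/(49/5) = 1 + 5/49 = 54/49
1 + 1/(54/49) = 1 + 49/54 = 103/54
6 + 1/(103/54) = 6 + 54/103 = 672/103
2 + 1/(672/103) = 2 + 103/672 = 1447/672
8 + 1/(1447/672) = 8 + 672/1447 = 12248/1447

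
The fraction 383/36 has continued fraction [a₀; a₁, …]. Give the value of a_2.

Apply division with remainder until the remainder is 0:
383 ÷ 36 → quotient 10, remainder 23
36 ÷ 23 → quotient 1, remainder 13
23 ÷ 13 → quotient 1, remainder 10

1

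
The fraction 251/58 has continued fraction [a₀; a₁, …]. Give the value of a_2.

19

⌊251/58⌋ = 4, remainder 19
⌊58/19⌋ = 3, remainder 1
⌊19/1⌋ = 19, remainder 0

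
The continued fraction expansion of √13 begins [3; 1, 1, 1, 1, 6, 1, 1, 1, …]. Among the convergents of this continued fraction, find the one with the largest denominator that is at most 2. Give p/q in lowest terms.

a_0 = 3: 3/1  (≤ bound)
a_1 = 1: 4/1  (≤ bound)
a_2 = 1: 7/2  (≤ bound)
a_3 = 1: 11/3  (> 2, stop)

7/2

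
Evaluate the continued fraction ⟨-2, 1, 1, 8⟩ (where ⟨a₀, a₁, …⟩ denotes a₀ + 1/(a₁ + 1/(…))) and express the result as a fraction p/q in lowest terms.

-25/17

Starting at the tail and folding back:
Start with 8.
1 + 1/(8/1) = 1 + 1/8 = 9/8
1 + 1/(9/8) = 1 + 8/9 = 17/9
-2 + 1/(17/9) = -2 + 9/17 = -25/17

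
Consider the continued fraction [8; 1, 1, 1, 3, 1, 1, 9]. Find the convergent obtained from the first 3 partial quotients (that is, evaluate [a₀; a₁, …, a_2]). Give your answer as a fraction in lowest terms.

17/2

Start with 1.
1 + 1/(1/1) = 1 + 1/1 = 2/1
8 + 1/(2/1) = 8 + 1/2 = 17/2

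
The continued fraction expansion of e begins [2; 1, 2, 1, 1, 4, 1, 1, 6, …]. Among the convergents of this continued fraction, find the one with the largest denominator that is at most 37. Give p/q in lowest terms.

87/32

List convergents until the denominator exceeds the bound:
a_0 = 2: 2/1  (≤ bound)
a_1 = 1: 3/1  (≤ bound)
a_2 = 2: 8/3  (≤ bound)
a_3 = 1: 11/4  (≤ bound)
a_4 = 1: 19/7  (≤ bound)
a_5 = 4: 87/32  (≤ bound)
a_6 = 1: 106/39  (> 37, stop)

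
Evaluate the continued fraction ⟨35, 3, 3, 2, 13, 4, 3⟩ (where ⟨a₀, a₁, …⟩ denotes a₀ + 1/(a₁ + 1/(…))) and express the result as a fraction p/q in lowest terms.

a_0 = 35: 35/1
a_1 = 3: 106/3
a_2 = 3: 353/10
a_3 = 2: 812/23
a_4 = 13: 10909/309
a_5 = 4: 44448/1259
a_6 = 3: 144253/4086

144253/4086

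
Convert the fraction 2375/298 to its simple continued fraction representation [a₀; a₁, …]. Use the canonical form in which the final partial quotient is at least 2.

2375 = 7·298 + 289, so a_0 = 7
298 = 1·289 + 9, so a_1 = 1
289 = 32·9 + 1, so a_2 = 32
9 = 9·1 + 0, so a_3 = 9

[7; 1, 32, 9]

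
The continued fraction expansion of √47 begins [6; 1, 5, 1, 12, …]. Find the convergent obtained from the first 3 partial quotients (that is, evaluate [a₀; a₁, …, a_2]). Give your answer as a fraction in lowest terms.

41/6

a_0 = 6: 6/1
a_1 = 1: 7/1
a_2 = 5: 41/6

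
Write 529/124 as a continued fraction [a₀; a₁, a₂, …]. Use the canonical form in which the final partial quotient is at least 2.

529 ÷ 124 → quotient 4, remainder 33
124 ÷ 33 → quotient 3, remainder 25
33 ÷ 25 → quotient 1, remainder 8
25 ÷ 8 → quotient 3, remainder 1
8 ÷ 1 → quotient 8, remainder 0

[4; 3, 1, 3, 8]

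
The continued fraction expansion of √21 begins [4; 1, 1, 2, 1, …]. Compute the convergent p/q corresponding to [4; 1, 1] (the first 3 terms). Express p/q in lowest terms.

9/2

Starting at the tail and folding back:
Start with 1.
1 + 1/(1/1) = 1 + 1/1 = 2/1
4 + 1/(2/1) = 4 + 1/2 = 9/2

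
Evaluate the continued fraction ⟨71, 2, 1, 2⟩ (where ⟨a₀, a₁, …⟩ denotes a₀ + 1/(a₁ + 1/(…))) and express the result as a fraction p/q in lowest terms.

Use the convergent recurrence hₖ = aₖ·hₖ₋₁ + hₖ₋₂ (and likewise for the denominators kₖ):
a_0 = 71: 71/1
a_1 = 2: 143/2
a_2 = 1: 214/3
a_3 = 2: 571/8

571/8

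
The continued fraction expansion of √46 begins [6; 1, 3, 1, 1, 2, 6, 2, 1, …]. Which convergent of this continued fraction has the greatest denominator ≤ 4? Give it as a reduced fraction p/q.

27/4

a_0 = 6: 6/1  (≤ bound)
a_1 = 1: 7/1  (≤ bound)
a_2 = 3: 27/4  (≤ bound)
a_3 = 1: 34/5  (> 4, stop)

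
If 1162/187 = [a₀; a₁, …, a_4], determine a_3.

2

1162 = 6·187 + 40, so a_0 = 6
187 = 4·40 + 27, so a_1 = 4
40 = 1·27 + 13, so a_2 = 1
27 = 2·13 + 1, so a_3 = 2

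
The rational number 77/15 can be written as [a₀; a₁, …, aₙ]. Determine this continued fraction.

⌊77/15⌋ = 5, remainder 2
⌊15/2⌋ = 7, remainder 1
⌊2/1⌋ = 2, remainder 0

[5; 7, 2]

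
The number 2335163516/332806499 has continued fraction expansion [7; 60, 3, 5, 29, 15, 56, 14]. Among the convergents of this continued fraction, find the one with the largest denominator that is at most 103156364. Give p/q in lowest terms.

166585165/23741646

a_0 = 7: 7/1  (≤ bound)
a_1 = 60: 421/60  (≤ bound)
a_2 = 3: 1270/181  (≤ bound)
a_3 = 5: 6771/965  (≤ bound)
a_4 = 29: 197629/28166  (≤ bound)
a_5 = 15: 2971206/423455  (≤ bound)
a_6 = 56: 166585165/23741646  (≤ bound)
a_7 = 14: 2335163516/332806499  (> 103156364, stop)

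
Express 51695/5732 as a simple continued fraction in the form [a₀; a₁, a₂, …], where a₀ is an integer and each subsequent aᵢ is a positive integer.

[9; 53, 1, 1, 3, 15]

⌊51695/5732⌋ = 9, remainder 107
⌊5732/107⌋ = 53, remainder 61
⌊107/61⌋ = 1, remainder 46
⌊61/46⌋ = 1, remainder 15
⌊46/15⌋ = 3, remainder 1
⌊15/1⌋ = 15, remainder 0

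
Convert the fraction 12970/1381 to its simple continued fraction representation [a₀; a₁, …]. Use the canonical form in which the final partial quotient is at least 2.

[9; 2, 1, 1, 4, 4, 14]

Repeatedly divide and take the remainder:
12970 = 9·1381 + 541, so a_0 = 9
1381 = 2·541 + 299, so a_1 = 2
541 = 1·299 + 242, so a_2 = 1
299 = 1·242 + 57, so a_3 = 1
242 = 4·57 + 14, so a_4 = 4
57 = 4·14 + 1, so a_5 = 4
14 = 14·1 + 0, so a_6 = 14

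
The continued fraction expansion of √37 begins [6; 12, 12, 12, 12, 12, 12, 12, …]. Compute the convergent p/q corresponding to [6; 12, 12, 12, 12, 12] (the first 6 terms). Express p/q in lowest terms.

1555849/255780

Start with 12.
12 + 1/(12/1) = 12 + 1/12 = 145/12
12 + 1/(145/12) = 12 + 12/145 = 1752/145
12 + 1/(1752/145) = 12 + 145/1752 = 21169/1752
12 + 1/(21169/1752) = 12 + 1752/21169 = 255780/21169
6 + 1/(255780/21169) = 6 + 21169/255780 = 1555849/255780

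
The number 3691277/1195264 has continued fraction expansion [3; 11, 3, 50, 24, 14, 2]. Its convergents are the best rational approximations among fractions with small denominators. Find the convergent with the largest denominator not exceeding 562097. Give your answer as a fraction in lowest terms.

a_0 = 3: 3/1  (≤ bound)
a_1 = 11: 34/11  (≤ bound)
a_2 = 3: 105/34  (≤ bound)
a_3 = 50: 5284/1711  (≤ bound)
a_4 = 24: 126921/41098  (≤ bound)
a_5 = 14: 1782178/577083  (> 562097, stop)

126921/41098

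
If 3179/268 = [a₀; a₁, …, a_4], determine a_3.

4

3179 ÷ 268 → quotient 11, remainder 231
268 ÷ 231 → quotient 1, remainder 37
231 ÷ 37 → quotient 6, remainder 9
37 ÷ 9 → quotient 4, remainder 1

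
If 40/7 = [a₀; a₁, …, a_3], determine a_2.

Repeatedly divide and take the remainder:
⌊40/7⌋ = 5, remainder 5
⌊7/5⌋ = 1, remainder 2
⌊5/2⌋ = 2, remainder 1

2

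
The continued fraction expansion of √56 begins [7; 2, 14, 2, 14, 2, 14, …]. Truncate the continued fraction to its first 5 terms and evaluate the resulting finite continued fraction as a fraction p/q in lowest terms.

Start with 14.
2 + 1/(14/1) = 2 + 1/14 = 29/14
14 + 1/(29/14) = 14 + 14/29 = 420/29
2 + 1/(420/29) = 2 + 29/420 = 869/420
7 + 1/(869/420) = 7 + 420/869 = 6503/869

6503/869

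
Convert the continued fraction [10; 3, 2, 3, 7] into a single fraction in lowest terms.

a_0 = 10: 10/1
a_1 = 3: 31/3
a_2 = 2: 72/7
a_3 = 3: 247/24
a_4 = 7: 1801/175

1801/175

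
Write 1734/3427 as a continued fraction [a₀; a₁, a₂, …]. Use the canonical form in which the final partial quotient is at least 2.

1734 ÷ 3427 → quotient 0, remainder 1734
3427 ÷ 1734 → quotient 1, remainder 1693
1734 ÷ 1693 → quotient 1, remainder 41
1693 ÷ 41 → quotient 41, remainder 12
41 ÷ 12 → quotient 3, remainder 5
12 ÷ 5 → quotient 2, remainder 2
5 ÷ 2 → quotient 2, remainder 1
2 ÷ 1 → quotient 2, remainder 0

[0; 1, 1, 41, 3, 2, 2, 2]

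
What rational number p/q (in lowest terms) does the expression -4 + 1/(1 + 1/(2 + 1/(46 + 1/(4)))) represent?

-1862/559

Start with 4.
46 + 1/(4/1) = 46 + 1/4 = 185/4
2 + 1/(185/4) = 2 + 4/185 = 374/185
1 + 1/(374/185) = 1 + 185/374 = 559/374
-4 + 1/(559/374) = -4 + 374/559 = -1862/559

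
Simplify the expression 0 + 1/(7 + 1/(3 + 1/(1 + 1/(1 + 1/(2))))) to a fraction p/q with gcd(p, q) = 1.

Start with 2.
1 + 1/(2/1) = 1 + 1/2 = 3/2
1 + 1/(3/2) = 1 + 2/3 = 5/3
3 + 1/(5/3) = 3 + 3/5 = 18/5
7 + 1/(18/5) = 7 + 5/18 = 131/18
0 + 1/(131/18) = 0 + 18/131 = 18/131

18/131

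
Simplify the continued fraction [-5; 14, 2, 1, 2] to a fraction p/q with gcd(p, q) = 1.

Work from the innermost term outward:
Start with 2.
1 + 1/(2/1) = 1 + 1/2 = 3/2
2 + 1/(3/2) = 2 + 2/3 = 8/3
14 + 1/(8/3) = 14 + 3/8 = 115/8
-5 + 1/(115/8) = -5 + 8/115 = -567/115

-567/115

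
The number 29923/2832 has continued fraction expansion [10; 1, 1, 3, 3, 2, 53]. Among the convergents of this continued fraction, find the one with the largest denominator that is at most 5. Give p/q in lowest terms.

21/2

List convergents until the denominator exceeds the bound:
a_0 = 10: 10/1  (≤ bound)
a_1 = 1: 11/1  (≤ bound)
a_2 = 1: 21/2  (≤ bound)
a_3 = 3: 74/7  (> 5, stop)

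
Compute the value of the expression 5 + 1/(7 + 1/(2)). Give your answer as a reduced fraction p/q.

a_0 = 5: 5/1
a_1 = 7: 36/7
a_2 = 2: 77/15

77/15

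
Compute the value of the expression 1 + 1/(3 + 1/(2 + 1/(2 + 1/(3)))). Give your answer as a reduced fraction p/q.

Start with 3.
2 + 1/(3/1) = 2 + 1/3 = 7/3
2 + 1/(7/3) = 2 + 3/7 = 17/7
3 + 1/(17/7) = 3 + 7/17 = 58/17
1 + 1/(58/17) = 1 + 17/58 = 75/58

75/58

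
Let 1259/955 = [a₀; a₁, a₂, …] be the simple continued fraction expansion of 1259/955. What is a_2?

7

Apply division with remainder until the remainder is 0:
1259 = 1·955 + 304, so a_0 = 1
955 = 3·304 + 43, so a_1 = 3
304 = 7·43 + 3, so a_2 = 7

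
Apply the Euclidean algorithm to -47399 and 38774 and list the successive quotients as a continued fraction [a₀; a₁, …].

-47399 = -2·38774 + 30149, so a_0 = -2
38774 = 1·30149 + 8625, so a_1 = 1
30149 = 3·8625 + 4274, so a_2 = 3
8625 = 2·4274 + 77, so a_3 = 2
4274 = 55·77 + 39, so a_4 = 55
77 = 1·39 + 38, so a_5 = 1
39 = 1·38 + 1, so a_6 = 1
38 = 38·1 + 0, so a_7 = 38

[-2; 1, 3, 2, 55, 1, 1, 38]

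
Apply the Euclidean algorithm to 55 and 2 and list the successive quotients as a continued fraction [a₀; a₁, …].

[27; 2]

55 ÷ 2 → quotient 27, remainder 1
2 ÷ 1 → quotient 2, remainder 0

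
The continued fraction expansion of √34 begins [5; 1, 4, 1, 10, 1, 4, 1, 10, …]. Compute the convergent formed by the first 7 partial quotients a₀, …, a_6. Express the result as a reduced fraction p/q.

2035/349

Start with 4.
1 + 1/(4/1) = 1 + 1/4 = 5/4
10 + 1/(5/4) = 10 + 4/5 = 54/5
1 + 1/(54/5) = 1 + 5/54 = 59/54
4 + 1/(59/54) = 4 + 54/59 = 290/59
1 + 1/(290/59) = 1 + 59/290 = 349/290
5 + 1/(349/290) = 5 + 290/349 = 2035/349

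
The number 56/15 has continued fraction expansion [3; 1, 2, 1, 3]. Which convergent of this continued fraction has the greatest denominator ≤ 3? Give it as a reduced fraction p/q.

11/3

a_0 = 3: 3/1  (≤ bound)
a_1 = 1: 4/1  (≤ bound)
a_2 = 2: 11/3  (≤ bound)
a_3 = 1: 15/4  (> 3, stop)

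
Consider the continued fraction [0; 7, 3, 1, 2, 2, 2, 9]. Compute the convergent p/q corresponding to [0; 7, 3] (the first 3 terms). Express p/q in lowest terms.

Starting at the tail and folding back:
Start with 3.
7 + 1/(3/1) = 7 + 1/3 = 22/3
0 + 1/(22/3) = 0 + 3/22 = 3/22

3/22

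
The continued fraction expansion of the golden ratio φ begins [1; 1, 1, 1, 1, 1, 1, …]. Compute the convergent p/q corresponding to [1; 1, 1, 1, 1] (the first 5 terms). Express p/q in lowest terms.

8/5

Work from the innermost term outward:
Start with 1.
1 + 1/(1/1) = 1 + 1/1 = 2/1
1 + 1/(2/1) = 1 + 1/2 = 3/2
1 + 1/(3/2) = 1 + 2/3 = 5/3
1 + 1/(5/3) = 1 + 3/5 = 8/5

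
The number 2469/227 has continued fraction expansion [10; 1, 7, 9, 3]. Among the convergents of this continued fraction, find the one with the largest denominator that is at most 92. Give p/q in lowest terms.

a_0 = 10: 10/1  (≤ bound)
a_1 = 1: 11/1  (≤ bound)
a_2 = 7: 87/8  (≤ bound)
a_3 = 9: 794/73  (≤ bound)
a_4 = 3: 2469/227  (> 92, stop)

794/73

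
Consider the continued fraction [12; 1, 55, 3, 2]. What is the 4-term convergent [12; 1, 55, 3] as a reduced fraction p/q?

2194/169

a_0 = 12: 12/1
a_1 = 1: 13/1
a_2 = 55: 727/56
a_3 = 3: 2194/169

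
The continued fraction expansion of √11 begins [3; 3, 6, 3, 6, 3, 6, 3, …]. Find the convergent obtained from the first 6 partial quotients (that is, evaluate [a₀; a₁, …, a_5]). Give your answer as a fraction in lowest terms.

Compute successive convergents:
a_0 = 3: 3/1
a_1 = 3: 10/3
a_2 = 6: 63/19
a_3 = 3: 199/60
a_4 = 6: 1257/379
a_5 = 3: 3970/1197

3970/1197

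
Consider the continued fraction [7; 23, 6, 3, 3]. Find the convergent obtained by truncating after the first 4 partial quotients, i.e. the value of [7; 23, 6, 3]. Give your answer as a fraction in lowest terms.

3099/440

Use the convergent recurrence hₖ = aₖ·hₖ₋₁ + hₖ₋₂ (and likewise for the denominators kₖ):
a_0 = 7: 7/1
a_1 = 23: 162/23
a_2 = 6: 979/139
a_3 = 3: 3099/440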